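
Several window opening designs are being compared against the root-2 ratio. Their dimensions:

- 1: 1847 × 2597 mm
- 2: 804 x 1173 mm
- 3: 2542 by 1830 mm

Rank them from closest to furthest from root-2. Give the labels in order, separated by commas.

1: 2597/1847 ≈ 1.406 → |1.406 − 1.414| = 0.008
2: 1173/804 ≈ 1.459 → |1.459 − 1.414| = 0.045
3: 2542/1830 ≈ 1.389 → |1.389 − 1.414| = 0.025

1, 3, 2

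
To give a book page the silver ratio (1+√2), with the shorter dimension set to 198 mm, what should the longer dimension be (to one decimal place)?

478.0 mm

silver ratio ≈ 2.41421.
Longer side = 198 × 2.41421 ≈ 478.014 → 478.0 mm.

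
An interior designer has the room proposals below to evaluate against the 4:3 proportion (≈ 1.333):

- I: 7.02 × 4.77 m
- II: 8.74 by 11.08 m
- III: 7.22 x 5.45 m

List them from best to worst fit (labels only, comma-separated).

I: 7.02/4.77 ≈ 1.472 → |1.472 − 1.333| = 0.139
II: 11.08/8.74 ≈ 1.268 → |1.268 − 1.333| = 0.065
III: 7.22/5.45 ≈ 1.325 → |1.325 − 1.333| = 0.008

III, II, I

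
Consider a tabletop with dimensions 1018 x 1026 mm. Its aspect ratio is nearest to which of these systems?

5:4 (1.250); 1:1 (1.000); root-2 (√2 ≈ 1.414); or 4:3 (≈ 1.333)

Ratio = 1026 / 1018 ≈ 1.008.
Distances: 5:4 1.250 (Δ 0.242); 1:1 1.000 (Δ 0.008); root-2 1.414 (Δ 0.406); 4:3 1.333 (Δ 0.325).

1:1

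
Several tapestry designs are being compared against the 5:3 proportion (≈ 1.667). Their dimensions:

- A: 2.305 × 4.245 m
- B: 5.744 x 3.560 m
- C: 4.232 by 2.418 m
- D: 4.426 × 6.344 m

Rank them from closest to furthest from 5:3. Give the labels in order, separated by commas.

B, C, A, D

Ratios: A = 4.245 / 2.305 ≈ 1.842; B = 5.744 / 3.560 ≈ 1.613; C = 4.232 / 2.418 ≈ 1.750; D = 6.344 / 4.426 ≈ 1.433.
|Δ from 1.667|: A 0.175; B 0.054; C 0.083; D 0.234.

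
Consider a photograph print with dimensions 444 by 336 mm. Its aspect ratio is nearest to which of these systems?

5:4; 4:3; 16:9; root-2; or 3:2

4:3

444/336 ≈ 1.321. Nearest candidates are 4:3 (1.333, off by 0.012) and 5:4 (1.250, off by 0.071).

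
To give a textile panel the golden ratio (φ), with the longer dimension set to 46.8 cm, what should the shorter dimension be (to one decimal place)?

28.9 cm

golden ratio ≈ 1.61803.
Shorter side = 46.8 ÷ 1.61803 ≈ 28.924 → 28.9 cm.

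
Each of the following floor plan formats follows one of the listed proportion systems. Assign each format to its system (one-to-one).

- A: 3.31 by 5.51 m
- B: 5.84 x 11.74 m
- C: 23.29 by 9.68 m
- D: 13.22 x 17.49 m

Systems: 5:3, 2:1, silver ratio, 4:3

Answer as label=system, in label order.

A = 5.51/3.31 ≈ 1.665 → 5:3 (1.667)
B = 11.74/5.84 ≈ 2.010 → 2:1 (2.000)
C = 23.29/9.68 ≈ 2.406 → silver ratio (2.414)
D = 17.49/13.22 ≈ 1.323 → 4:3 (1.333)

A=5:3, B=2:1, C=silver ratio, D=4:3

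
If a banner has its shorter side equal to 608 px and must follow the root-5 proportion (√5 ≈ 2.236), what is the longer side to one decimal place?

1359.5 px

root-5 ≈ 2.23607.
Longer side = 608 × 2.23607 ≈ 1359.531 → 1359.5 px.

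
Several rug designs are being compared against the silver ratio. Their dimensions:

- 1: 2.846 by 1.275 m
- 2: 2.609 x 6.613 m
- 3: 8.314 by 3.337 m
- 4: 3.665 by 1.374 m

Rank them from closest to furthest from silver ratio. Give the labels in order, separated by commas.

Ratios: 1 = 2.846 / 1.275 ≈ 2.232; 2 = 6.613 / 2.609 ≈ 2.535; 3 = 8.314 / 3.337 ≈ 2.491; 4 = 3.665 / 1.374 ≈ 2.667.
|Δ from 2.414|: 1 0.182; 2 0.121; 3 0.077; 4 0.253.

3, 2, 1, 4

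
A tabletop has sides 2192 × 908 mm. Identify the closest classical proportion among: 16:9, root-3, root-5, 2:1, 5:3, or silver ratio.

2192/908 ≈ 2.414. Nearest candidates are silver ratio (2.414, off by 0.000) and root-5 (2.236, off by 0.178).

silver ratio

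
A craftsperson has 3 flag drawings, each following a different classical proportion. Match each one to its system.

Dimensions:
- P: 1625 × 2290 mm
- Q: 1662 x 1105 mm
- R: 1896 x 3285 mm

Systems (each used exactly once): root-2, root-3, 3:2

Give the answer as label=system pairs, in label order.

P=root-2, Q=3:2, R=root-3

P = 2290/1625 ≈ 1.409 → root-2 (1.414)
Q = 1662/1105 ≈ 1.504 → 3:2 (1.500)
R = 3285/1896 ≈ 1.733 → root-3 (1.732)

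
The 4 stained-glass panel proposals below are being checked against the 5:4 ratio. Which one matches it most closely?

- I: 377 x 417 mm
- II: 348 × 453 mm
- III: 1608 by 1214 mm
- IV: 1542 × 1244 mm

IV

Target 5:4 ≈ 1.250.
I: 1.106 (Δ0.144)  II: 1.302 (Δ0.052)  III: 1.325 (Δ0.075)  IV: 1.240 (Δ0.010)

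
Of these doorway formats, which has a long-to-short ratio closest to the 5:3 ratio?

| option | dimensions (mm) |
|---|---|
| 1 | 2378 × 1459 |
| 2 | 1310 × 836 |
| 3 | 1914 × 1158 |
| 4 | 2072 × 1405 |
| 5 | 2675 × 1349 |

Ratios (long/short): 1 ≈ 1.630; 2 ≈ 1.567; 3 ≈ 1.653; 4 ≈ 1.475; 5 ≈ 1.983.
5:3 ≈ 1.667; option 3 is nearest (Δ 0.014).

3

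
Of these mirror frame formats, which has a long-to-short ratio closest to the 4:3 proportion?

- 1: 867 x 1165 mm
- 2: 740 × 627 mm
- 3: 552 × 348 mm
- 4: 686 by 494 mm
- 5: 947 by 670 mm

1

Ratios (long/short): 1 ≈ 1.344; 2 ≈ 1.180; 3 ≈ 1.586; 4 ≈ 1.389; 5 ≈ 1.413.
4:3 ≈ 1.333; option 1 is nearest (Δ 0.011).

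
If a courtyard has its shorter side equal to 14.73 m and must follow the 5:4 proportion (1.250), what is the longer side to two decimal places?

18.41 m

5:4 = 1.25000.
Longer side = 14.73 × 1.25000 ≈ 18.4125 → 18.41 m.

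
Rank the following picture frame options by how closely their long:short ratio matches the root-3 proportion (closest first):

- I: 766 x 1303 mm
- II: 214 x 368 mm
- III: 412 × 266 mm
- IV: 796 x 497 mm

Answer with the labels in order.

II, I, IV, III

I: 1303/766 ≈ 1.701 → |1.701 − 1.732| = 0.031
II: 368/214 ≈ 1.720 → |1.720 − 1.732| = 0.012
III: 412/266 ≈ 1.549 → |1.549 − 1.732| = 0.183
IV: 796/497 ≈ 1.602 → |1.602 − 1.732| = 0.130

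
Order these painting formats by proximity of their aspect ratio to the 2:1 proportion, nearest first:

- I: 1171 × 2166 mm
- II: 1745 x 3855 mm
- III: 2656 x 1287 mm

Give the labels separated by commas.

I: 2166/1171 ≈ 1.850 → |1.850 − 2.000| = 0.150
II: 3855/1745 ≈ 2.209 → |2.209 − 2.000| = 0.209
III: 2656/1287 ≈ 2.064 → |2.064 − 2.000| = 0.064

III, I, II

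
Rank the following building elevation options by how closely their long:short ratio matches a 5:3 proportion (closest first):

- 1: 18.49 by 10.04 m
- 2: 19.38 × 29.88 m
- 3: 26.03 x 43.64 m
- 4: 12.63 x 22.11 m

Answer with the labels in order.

1: 18.49/10.04 ≈ 1.842 → |1.842 − 1.667| = 0.175
2: 29.88/19.38 ≈ 1.542 → |1.542 − 1.667| = 0.125
3: 43.64/26.03 ≈ 1.677 → |1.677 − 1.667| = 0.010
4: 22.11/12.63 ≈ 1.751 → |1.751 − 1.667| = 0.084

3, 4, 2, 1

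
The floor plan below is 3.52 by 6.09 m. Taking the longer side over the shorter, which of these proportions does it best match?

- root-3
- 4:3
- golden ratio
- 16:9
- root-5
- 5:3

Ratio = 6.09 / 3.52 ≈ 1.730.
Distances: root-3 1.732 (Δ 0.002); 4:3 1.333 (Δ 0.397); golden ratio 1.618 (Δ 0.112); 16:9 1.778 (Δ 0.048); root-5 2.236 (Δ 0.506); 5:3 1.667 (Δ 0.063).

root-3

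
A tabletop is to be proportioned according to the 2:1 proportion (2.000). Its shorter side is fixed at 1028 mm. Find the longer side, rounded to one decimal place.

2056.0 mm

2:1 = 2.00000.
Longer side = 1028 × 2.00000 ≈ 2056.000 → 2056.0 mm.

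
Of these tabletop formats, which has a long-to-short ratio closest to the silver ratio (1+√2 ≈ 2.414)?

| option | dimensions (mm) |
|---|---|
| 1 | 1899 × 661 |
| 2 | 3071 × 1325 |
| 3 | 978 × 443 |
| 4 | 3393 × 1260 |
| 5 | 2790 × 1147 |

5

Ratios (long/short): 1 ≈ 2.873; 2 ≈ 2.318; 3 ≈ 2.208; 4 ≈ 2.693; 5 ≈ 2.432.
silver ratio ≈ 2.414; option 5 is nearest (Δ 0.018).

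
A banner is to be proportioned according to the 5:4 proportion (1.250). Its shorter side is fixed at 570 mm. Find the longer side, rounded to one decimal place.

5:4 = 1.25000.
Longer side = 570 × 1.25000 ≈ 712.500 → 712.5 mm.

712.5 mm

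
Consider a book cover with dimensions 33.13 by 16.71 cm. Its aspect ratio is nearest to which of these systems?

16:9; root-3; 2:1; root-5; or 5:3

2:1

33.13/16.71 ≈ 1.983. Nearest candidates are 2:1 (2.000, off by 0.017) and 16:9 (1.778, off by 0.205).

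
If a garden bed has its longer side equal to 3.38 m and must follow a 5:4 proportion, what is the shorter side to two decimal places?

5:4 = 1.25000.
Shorter side = 3.38 ÷ 1.25000 ≈ 2.7040 → 2.70 m.

2.70 m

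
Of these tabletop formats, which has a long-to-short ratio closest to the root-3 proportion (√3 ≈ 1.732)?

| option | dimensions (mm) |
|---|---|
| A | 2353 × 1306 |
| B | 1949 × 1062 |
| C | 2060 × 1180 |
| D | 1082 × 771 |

Target root-3 ≈ 1.732.
A: 1.802 (Δ0.070)  B: 1.835 (Δ0.103)  C: 1.746 (Δ0.014)  D: 1.403 (Δ0.329)

C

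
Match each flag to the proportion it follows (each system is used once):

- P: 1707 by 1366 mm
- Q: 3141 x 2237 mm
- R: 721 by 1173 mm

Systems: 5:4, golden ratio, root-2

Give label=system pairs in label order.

Ratios: P ≈ 1.250; Q ≈ 1.404; R ≈ 1.627.
Targets: 5:4 ≈ 1.250; golden ratio ≈ 1.618; root-2 ≈ 1.414.

P=5:4, Q=root-2, R=golden ratio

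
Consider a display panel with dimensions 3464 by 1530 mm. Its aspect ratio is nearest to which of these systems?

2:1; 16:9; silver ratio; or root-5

Ratio = 3464 / 1530 ≈ 2.264.
Distances: 2:1 2.000 (Δ 0.264); 16:9 1.778 (Δ 0.486); silver ratio 2.414 (Δ 0.150); root-5 2.236 (Δ 0.028).

root-5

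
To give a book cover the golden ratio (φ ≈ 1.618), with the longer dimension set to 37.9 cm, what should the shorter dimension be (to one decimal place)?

golden ratio ≈ 1.61803.
Shorter side = 37.9 ÷ 1.61803 ≈ 23.424 → 23.4 cm.

23.4 cm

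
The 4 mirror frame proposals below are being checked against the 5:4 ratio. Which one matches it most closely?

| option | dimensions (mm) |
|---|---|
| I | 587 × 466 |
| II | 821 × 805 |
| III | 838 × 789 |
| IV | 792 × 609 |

I

Target 5:4 ≈ 1.250.
I: 1.260 (Δ0.010)  II: 1.020 (Δ0.230)  III: 1.062 (Δ0.188)  IV: 1.300 (Δ0.050)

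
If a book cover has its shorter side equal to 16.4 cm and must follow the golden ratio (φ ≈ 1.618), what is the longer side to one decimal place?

26.5 cm

golden ratio ≈ 1.61803.
Longer side = 16.4 × 1.61803 ≈ 26.536 → 26.5 cm.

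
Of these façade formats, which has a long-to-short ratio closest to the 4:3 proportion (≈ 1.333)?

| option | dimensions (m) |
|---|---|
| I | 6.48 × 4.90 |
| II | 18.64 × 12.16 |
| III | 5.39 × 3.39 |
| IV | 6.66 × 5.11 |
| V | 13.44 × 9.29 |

I

Ratios (long/short): I ≈ 1.322; II ≈ 1.533; III ≈ 1.590; IV ≈ 1.303; V ≈ 1.447.
4:3 ≈ 1.333; option I is nearest (Δ 0.011).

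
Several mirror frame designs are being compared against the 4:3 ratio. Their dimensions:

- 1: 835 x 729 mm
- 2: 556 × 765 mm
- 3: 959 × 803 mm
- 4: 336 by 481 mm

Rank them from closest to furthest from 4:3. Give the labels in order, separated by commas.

Ratios: 1 = 835 / 729 ≈ 1.145; 2 = 765 / 556 ≈ 1.376; 3 = 959 / 803 ≈ 1.194; 4 = 481 / 336 ≈ 1.432.
|Δ from 1.333|: 1 0.188; 2 0.043; 3 0.139; 4 0.099.

2, 4, 3, 1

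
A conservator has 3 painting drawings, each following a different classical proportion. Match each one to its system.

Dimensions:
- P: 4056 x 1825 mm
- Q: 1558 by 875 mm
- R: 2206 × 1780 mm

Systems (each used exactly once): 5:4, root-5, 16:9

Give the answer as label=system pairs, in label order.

P=root-5, Q=16:9, R=5:4

P = 4056/1825 ≈ 2.222 → root-5 (2.236)
Q = 1558/875 ≈ 1.781 → 16:9 (1.778)
R = 2206/1780 ≈ 1.239 → 5:4 (1.250)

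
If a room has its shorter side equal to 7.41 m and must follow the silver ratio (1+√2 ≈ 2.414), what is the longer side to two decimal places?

silver ratio ≈ 2.41421.
Longer side = 7.41 × 2.41421 ≈ 17.8893 → 17.89 m.

17.89 m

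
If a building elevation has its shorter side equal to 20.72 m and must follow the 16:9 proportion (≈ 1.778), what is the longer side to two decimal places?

36.84 m

16:9 ≈ 1.77778.
Longer side = 20.72 × 1.77778 ≈ 36.8356 → 36.84 m.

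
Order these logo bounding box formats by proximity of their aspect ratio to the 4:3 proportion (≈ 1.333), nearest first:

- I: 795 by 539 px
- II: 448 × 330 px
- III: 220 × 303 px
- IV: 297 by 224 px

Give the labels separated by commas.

IV, II, III, I

Ratios: I = 795 / 539 ≈ 1.475; II = 448 / 330 ≈ 1.358; III = 303 / 220 ≈ 1.377; IV = 297 / 224 ≈ 1.326.
|Δ from 1.333|: I 0.142; II 0.025; III 0.044; IV 0.007.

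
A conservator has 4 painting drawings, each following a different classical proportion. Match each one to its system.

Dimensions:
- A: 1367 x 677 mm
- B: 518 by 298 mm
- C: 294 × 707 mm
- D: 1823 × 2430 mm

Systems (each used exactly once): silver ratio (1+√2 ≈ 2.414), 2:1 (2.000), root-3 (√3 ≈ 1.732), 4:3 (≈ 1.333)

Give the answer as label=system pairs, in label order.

A=2:1, B=root-3, C=silver ratio, D=4:3

Ratios: A ≈ 2.019; B ≈ 1.738; C ≈ 2.405; D ≈ 1.333.
Targets: silver ratio ≈ 2.414; 2:1 ≈ 2.000; root-3 ≈ 1.732; 4:3 ≈ 1.333.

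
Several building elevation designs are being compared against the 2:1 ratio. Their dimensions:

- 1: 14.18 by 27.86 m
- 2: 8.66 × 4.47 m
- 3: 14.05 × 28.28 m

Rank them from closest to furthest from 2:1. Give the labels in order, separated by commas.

Ratios: 1 = 27.86 / 14.18 ≈ 1.965; 2 = 8.66 / 4.47 ≈ 1.937; 3 = 28.28 / 14.05 ≈ 2.013.
|Δ from 2.000|: 1 0.035; 2 0.063; 3 0.013.

3, 1, 2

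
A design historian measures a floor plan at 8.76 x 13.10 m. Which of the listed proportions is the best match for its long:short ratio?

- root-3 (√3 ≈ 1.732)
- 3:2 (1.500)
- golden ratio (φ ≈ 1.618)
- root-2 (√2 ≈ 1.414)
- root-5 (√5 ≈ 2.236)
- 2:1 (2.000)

13.10/8.76 ≈ 1.495. Nearest candidates are 3:2 (1.500, off by 0.005) and root-2 (1.414, off by 0.081).

3:2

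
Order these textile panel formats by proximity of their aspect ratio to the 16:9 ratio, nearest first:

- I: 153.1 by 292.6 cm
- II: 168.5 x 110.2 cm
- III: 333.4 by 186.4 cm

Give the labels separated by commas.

I: 292.6/153.1 ≈ 1.911 → |1.911 − 1.778| = 0.133
II: 168.5/110.2 ≈ 1.529 → |1.529 − 1.778| = 0.249
III: 333.4/186.4 ≈ 1.789 → |1.789 − 1.778| = 0.011

III, I, II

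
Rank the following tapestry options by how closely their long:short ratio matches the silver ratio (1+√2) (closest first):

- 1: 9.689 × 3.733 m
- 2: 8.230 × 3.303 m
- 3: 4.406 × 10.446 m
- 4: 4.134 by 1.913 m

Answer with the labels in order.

3, 2, 1, 4

1: 9.689/3.733 ≈ 2.595 → |2.595 − 2.414| = 0.181
2: 8.230/3.303 ≈ 2.492 → |2.492 − 2.414| = 0.078
3: 10.446/4.406 ≈ 2.371 → |2.371 − 2.414| = 0.043
4: 4.134/1.913 ≈ 2.161 → |2.161 − 2.414| = 0.253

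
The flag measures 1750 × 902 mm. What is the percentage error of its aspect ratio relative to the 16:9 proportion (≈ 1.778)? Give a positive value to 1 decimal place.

Ratio = 1750 / 902 ≈ 1.9401.
Ideal 16:9 ≈ 1.7778. |1.9401 − 1.7778| / 1.7778 ≈ 9.13% → 9.1%.

9.1%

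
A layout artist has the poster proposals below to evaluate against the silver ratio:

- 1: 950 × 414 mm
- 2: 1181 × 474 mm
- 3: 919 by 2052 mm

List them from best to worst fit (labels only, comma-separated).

2, 1, 3

Ratios: 1 = 950 / 414 ≈ 2.295; 2 = 1181 / 474 ≈ 2.492; 3 = 2052 / 919 ≈ 2.233.
|Δ from 2.414|: 1 0.119; 2 0.078; 3 0.181.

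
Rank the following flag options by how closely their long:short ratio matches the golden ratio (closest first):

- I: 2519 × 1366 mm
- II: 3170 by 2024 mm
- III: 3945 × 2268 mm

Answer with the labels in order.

Ratios: I = 2519 / 1366 ≈ 1.844; II = 3170 / 2024 ≈ 1.566; III = 3945 / 2268 ≈ 1.739.
|Δ from 1.618|: I 0.226; II 0.052; III 0.121.

II, III, I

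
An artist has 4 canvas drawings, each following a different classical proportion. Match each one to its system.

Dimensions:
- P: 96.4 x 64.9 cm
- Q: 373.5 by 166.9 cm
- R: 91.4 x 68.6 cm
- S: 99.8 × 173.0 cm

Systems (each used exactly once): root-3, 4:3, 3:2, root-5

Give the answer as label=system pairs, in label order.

Ratios: P ≈ 1.485; Q ≈ 2.238; R ≈ 1.332; S ≈ 1.733.
Targets: root-3 ≈ 1.732; 4:3 ≈ 1.333; 3:2 ≈ 1.500; root-5 ≈ 2.236.

P=3:2, Q=root-5, R=4:3, S=root-3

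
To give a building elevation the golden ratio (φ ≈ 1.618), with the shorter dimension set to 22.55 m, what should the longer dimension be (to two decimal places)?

36.49 m

golden ratio ≈ 1.61803.
Longer side = 22.55 × 1.61803 ≈ 36.4866 → 36.49 m.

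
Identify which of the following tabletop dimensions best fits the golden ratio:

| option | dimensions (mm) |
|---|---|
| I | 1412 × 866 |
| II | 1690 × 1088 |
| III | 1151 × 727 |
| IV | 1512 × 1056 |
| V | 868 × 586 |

I

Ratios (long/short): I ≈ 1.630; II ≈ 1.553; III ≈ 1.583; IV ≈ 1.432; V ≈ 1.481.
golden ratio ≈ 1.618; option I is nearest (Δ 0.012).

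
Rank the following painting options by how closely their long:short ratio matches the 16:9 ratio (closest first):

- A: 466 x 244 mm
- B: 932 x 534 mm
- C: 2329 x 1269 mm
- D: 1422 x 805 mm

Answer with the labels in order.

D, B, C, A

Ratios: A = 466 / 244 ≈ 1.910; B = 932 / 534 ≈ 1.745; C = 2329 / 1269 ≈ 1.835; D = 1422 / 805 ≈ 1.766.
|Δ from 1.778|: A 0.132; B 0.033; C 0.057; D 0.012.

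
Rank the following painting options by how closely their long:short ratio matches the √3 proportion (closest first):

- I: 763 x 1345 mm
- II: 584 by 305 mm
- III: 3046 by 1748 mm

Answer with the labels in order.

III, I, II

Ratios: I = 1345 / 763 ≈ 1.763; II = 584 / 305 ≈ 1.915; III = 3046 / 1748 ≈ 1.743.
|Δ from 1.732|: I 0.031; II 0.183; III 0.011.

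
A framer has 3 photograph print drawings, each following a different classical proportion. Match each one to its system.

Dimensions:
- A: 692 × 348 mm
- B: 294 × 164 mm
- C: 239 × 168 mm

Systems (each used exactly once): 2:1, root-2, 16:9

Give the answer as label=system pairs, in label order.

Ratios: A ≈ 1.989; B ≈ 1.793; C ≈ 1.423.
Targets: 2:1 ≈ 2.000; root-2 ≈ 1.414; 16:9 ≈ 1.778.

A=2:1, B=16:9, C=root-2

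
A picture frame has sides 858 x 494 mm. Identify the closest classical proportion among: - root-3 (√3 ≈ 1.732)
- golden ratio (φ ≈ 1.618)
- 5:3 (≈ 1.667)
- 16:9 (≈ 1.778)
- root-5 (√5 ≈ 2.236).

858/494 ≈ 1.737. Nearest candidates are root-3 (1.732, off by 0.005) and 16:9 (1.778, off by 0.041).

root-3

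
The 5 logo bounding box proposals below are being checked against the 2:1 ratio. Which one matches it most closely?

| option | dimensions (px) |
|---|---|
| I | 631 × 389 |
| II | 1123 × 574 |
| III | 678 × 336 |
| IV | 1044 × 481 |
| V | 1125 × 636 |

III

Target 2:1 ≈ 2.000.
I: 1.622 (Δ0.378)  II: 1.956 (Δ0.044)  III: 2.018 (Δ0.018)  IV: 2.170 (Δ0.170)  V: 1.769 (Δ0.231)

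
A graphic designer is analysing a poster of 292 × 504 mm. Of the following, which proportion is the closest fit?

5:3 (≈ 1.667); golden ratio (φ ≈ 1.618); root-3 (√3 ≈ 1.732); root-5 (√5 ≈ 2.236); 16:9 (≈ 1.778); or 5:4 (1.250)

Ratio = 504 / 292 ≈ 1.726.
Distances: 5:3 1.667 (Δ 0.059); golden ratio 1.618 (Δ 0.108); root-3 1.732 (Δ 0.006); root-5 2.236 (Δ 0.510); 16:9 1.778 (Δ 0.052); 5:4 1.250 (Δ 0.476).

root-3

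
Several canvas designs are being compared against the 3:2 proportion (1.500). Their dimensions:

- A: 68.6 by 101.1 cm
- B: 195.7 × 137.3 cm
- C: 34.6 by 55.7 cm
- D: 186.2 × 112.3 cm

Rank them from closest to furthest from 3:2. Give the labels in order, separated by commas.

A, B, C, D

Ratios: A = 101.1 / 68.6 ≈ 1.474; B = 195.7 / 137.3 ≈ 1.425; C = 55.7 / 34.6 ≈ 1.610; D = 186.2 / 112.3 ≈ 1.658.
|Δ from 1.500|: A 0.026; B 0.075; C 0.110; D 0.158.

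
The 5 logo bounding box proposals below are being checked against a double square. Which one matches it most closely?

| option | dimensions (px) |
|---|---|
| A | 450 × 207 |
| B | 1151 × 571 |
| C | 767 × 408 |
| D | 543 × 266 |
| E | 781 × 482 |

Ratios (long/short): A ≈ 2.174; B ≈ 2.016; C ≈ 1.880; D ≈ 2.041; E ≈ 1.620.
2:1 ≈ 2.000; option B is nearest (Δ 0.016).

B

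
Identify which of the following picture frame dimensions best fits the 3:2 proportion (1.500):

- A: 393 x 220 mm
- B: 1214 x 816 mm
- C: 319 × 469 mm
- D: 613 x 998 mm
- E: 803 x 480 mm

Ratios (long/short): A ≈ 1.786; B ≈ 1.488; C ≈ 1.470; D ≈ 1.628; E ≈ 1.673.
3:2 ≈ 1.500; option B is nearest (Δ 0.012).

B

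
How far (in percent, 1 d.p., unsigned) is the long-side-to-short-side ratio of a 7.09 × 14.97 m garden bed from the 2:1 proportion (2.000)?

5.6%

Ratio = 14.97 / 7.09 ≈ 2.1114.
Ideal 2:1 = 2.0000. |2.1114 − 2.0000| / 2.0000 ≈ 5.57% → 5.6%.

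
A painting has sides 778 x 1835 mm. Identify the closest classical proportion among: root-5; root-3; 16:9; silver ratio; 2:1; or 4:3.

Ratio = 1835 / 778 ≈ 2.359.
Distances: root-5 2.236 (Δ 0.123); root-3 1.732 (Δ 0.627); 16:9 1.778 (Δ 0.581); silver ratio 2.414 (Δ 0.055); 2:1 2.000 (Δ 0.359); 4:3 1.333 (Δ 1.026).

silver ratio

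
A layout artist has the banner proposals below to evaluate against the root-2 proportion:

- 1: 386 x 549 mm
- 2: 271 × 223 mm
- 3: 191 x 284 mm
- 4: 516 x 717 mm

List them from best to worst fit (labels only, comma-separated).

1: 549/386 ≈ 1.422 → |1.422 − 1.414| = 0.008
2: 271/223 ≈ 1.215 → |1.215 − 1.414| = 0.199
3: 284/191 ≈ 1.487 → |1.487 − 1.414| = 0.073
4: 717/516 ≈ 1.390 → |1.390 − 1.414| = 0.024

1, 4, 3, 2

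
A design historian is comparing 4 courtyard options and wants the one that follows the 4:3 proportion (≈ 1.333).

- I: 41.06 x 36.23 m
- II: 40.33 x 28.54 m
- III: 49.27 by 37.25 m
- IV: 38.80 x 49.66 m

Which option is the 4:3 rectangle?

Target 4:3 ≈ 1.333.
I: 1.133 (Δ0.200)  II: 1.413 (Δ0.080)  III: 1.323 (Δ0.010)  IV: 1.280 (Δ0.053)

III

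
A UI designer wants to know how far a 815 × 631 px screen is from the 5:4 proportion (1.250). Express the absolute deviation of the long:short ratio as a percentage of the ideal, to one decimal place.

Ratio = 815 / 631 ≈ 1.2916.
Ideal 5:4 = 1.2500. |1.2916 − 1.2500| / 1.2500 ≈ 3.33% → 3.3%.

3.3%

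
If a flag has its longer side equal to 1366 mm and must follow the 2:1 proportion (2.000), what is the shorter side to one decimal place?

2:1 = 2.00000.
Shorter side = 1366 ÷ 2.00000 ≈ 683.000 → 683.0 mm.

683.0 mm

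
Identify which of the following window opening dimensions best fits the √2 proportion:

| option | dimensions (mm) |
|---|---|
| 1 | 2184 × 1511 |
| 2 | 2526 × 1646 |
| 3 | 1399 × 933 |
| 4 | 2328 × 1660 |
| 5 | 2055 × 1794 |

4

Ratios (long/short): 1 ≈ 1.445; 2 ≈ 1.535; 3 ≈ 1.499; 4 ≈ 1.402; 5 ≈ 1.145.
root-2 ≈ 1.414; option 4 is nearest (Δ 0.012).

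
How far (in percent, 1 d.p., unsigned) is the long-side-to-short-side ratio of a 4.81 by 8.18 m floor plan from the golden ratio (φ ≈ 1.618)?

Ratio = 8.18 / 4.81 ≈ 1.7006.
Ideal golden ratio ≈ 1.6180. |1.7006 − 1.6180| / 1.6180 ≈ 5.11% → 5.1%.

5.1%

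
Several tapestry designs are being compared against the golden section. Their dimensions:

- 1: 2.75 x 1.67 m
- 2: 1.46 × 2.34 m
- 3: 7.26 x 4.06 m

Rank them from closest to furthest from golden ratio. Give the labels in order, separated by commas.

Ratios: 1 = 2.75 / 1.67 ≈ 1.647; 2 = 2.34 / 1.46 ≈ 1.603; 3 = 7.26 / 4.06 ≈ 1.788.
|Δ from 1.618|: 1 0.029; 2 0.015; 3 0.170.

2, 1, 3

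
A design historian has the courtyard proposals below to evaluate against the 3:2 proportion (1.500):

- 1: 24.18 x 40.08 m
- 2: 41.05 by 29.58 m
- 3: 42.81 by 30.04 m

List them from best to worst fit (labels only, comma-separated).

3, 2, 1

1: 40.08/24.18 ≈ 1.658 → |1.658 − 1.500| = 0.158
2: 41.05/29.58 ≈ 1.388 → |1.388 − 1.500| = 0.112
3: 42.81/30.04 ≈ 1.425 → |1.425 − 1.500| = 0.075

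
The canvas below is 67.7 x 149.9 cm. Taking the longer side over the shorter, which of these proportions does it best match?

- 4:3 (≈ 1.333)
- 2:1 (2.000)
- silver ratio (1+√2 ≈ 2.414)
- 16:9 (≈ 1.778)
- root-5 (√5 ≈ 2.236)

root-5

Ratio = 149.9 / 67.7 ≈ 2.214.
Distances: 4:3 1.333 (Δ 0.881); 2:1 2.000 (Δ 0.214); silver ratio 2.414 (Δ 0.200); 16:9 1.778 (Δ 0.436); root-5 2.236 (Δ 0.022).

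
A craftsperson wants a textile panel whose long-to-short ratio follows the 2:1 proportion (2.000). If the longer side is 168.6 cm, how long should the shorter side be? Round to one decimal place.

84.3 cm

2:1 = 2.00000.
Shorter side = 168.6 ÷ 2.00000 ≈ 84.300 → 84.3 cm.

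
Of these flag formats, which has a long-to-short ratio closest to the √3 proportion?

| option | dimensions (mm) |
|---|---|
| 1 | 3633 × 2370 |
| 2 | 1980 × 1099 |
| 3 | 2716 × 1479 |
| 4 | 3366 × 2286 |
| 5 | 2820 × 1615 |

Ratios (long/short): 1 ≈ 1.533; 2 ≈ 1.802; 3 ≈ 1.836; 4 ≈ 1.472; 5 ≈ 1.746.
root-3 ≈ 1.732; option 5 is nearest (Δ 0.014).

5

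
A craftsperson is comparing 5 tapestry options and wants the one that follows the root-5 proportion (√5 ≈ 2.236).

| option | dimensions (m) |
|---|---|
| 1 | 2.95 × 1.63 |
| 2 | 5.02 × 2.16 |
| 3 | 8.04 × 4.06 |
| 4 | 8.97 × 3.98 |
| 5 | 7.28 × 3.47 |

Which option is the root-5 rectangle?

4

Target root-5 ≈ 2.236.
1: 1.810 (Δ0.426)  2: 2.324 (Δ0.088)  3: 1.980 (Δ0.256)  4: 2.254 (Δ0.018)  5: 2.098 (Δ0.138)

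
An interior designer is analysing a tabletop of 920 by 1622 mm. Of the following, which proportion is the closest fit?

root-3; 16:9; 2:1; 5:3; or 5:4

16:9

Ratio = 1622 / 920 ≈ 1.763.
Distances: root-3 1.732 (Δ 0.031); 16:9 1.778 (Δ 0.015); 2:1 2.000 (Δ 0.237); 5:3 1.667 (Δ 0.096); 5:4 1.250 (Δ 0.513).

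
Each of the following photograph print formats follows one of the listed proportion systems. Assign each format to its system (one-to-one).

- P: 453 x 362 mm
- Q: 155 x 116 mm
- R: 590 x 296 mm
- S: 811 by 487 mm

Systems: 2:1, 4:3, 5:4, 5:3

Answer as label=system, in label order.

P = 453/362 ≈ 1.251 → 5:4 (1.250)
Q = 155/116 ≈ 1.336 → 4:3 (1.333)
R = 590/296 ≈ 1.993 → 2:1 (2.000)
S = 811/487 ≈ 1.665 → 5:3 (1.667)

P=5:4, Q=4:3, R=2:1, S=5:3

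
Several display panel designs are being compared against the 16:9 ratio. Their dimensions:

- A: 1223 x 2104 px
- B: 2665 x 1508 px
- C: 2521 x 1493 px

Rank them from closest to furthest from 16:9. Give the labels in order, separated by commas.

Ratios: A = 2104 / 1223 ≈ 1.720; B = 2665 / 1508 ≈ 1.767; C = 2521 / 1493 ≈ 1.689.
|Δ from 1.778|: A 0.058; B 0.011; C 0.089.

B, A, C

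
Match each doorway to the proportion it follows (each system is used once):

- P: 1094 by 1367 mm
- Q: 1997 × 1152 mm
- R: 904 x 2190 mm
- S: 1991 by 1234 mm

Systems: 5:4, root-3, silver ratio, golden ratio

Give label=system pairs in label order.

P=5:4, Q=root-3, R=silver ratio, S=golden ratio

P = 1367/1094 ≈ 1.250 → 5:4 (1.250)
Q = 1997/1152 ≈ 1.734 → root-3 (1.732)
R = 2190/904 ≈ 2.423 → silver ratio (2.414)
S = 1991/1234 ≈ 1.613 → golden ratio (1.618)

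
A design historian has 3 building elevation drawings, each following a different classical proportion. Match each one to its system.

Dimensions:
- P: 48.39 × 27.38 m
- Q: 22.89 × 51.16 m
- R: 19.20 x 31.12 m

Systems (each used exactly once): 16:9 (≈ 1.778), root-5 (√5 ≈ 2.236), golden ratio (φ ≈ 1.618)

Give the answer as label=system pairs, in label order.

Ratios: P ≈ 1.767; Q ≈ 2.235; R ≈ 1.621.
Targets: 16:9 ≈ 1.778; root-5 ≈ 2.236; golden ratio ≈ 1.618.

P=16:9, Q=root-5, R=golden ratio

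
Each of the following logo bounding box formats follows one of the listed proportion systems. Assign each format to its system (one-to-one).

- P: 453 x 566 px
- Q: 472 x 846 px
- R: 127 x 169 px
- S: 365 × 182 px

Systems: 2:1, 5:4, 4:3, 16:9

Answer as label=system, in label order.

P=5:4, Q=16:9, R=4:3, S=2:1

Ratios: P ≈ 1.249; Q ≈ 1.792; R ≈ 1.331; S ≈ 2.005.
Targets: 2:1 ≈ 2.000; 5:4 ≈ 1.250; 4:3 ≈ 1.333; 16:9 ≈ 1.778.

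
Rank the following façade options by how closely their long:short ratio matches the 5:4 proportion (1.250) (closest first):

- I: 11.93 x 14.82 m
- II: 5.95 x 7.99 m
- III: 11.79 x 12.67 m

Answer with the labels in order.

I, II, III

I: 14.82/11.93 ≈ 1.242 → |1.242 − 1.250| = 0.008
II: 7.99/5.95 ≈ 1.343 → |1.343 − 1.250| = 0.093
III: 12.67/11.79 ≈ 1.075 → |1.075 − 1.250| = 0.175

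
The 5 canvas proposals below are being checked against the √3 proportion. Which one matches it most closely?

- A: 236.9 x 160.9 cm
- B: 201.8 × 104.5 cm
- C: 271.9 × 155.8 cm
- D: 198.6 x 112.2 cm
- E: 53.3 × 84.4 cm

C

Ratios (long/short): A ≈ 1.472; B ≈ 1.931; C ≈ 1.745; D ≈ 1.770; E ≈ 1.583.
root-3 ≈ 1.732; option C is nearest (Δ 0.013).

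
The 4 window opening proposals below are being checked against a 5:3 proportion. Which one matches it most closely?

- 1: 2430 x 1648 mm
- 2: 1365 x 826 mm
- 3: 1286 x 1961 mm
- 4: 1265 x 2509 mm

2

Ratios (long/short): 1 ≈ 1.475; 2 ≈ 1.653; 3 ≈ 1.525; 4 ≈ 1.983.
5:3 ≈ 1.667; option 2 is nearest (Δ 0.014).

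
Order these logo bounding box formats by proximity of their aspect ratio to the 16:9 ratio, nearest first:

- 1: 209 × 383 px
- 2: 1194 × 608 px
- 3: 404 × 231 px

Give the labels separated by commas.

1: 383/209 ≈ 1.833 → |1.833 − 1.778| = 0.055
2: 1194/608 ≈ 1.964 → |1.964 − 1.778| = 0.186
3: 404/231 ≈ 1.749 → |1.749 − 1.778| = 0.029

3, 1, 2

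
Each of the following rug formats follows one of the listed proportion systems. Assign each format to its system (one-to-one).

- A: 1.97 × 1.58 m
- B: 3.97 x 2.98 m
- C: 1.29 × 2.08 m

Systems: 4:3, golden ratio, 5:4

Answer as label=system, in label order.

A=5:4, B=4:3, C=golden ratio

Ratios: A ≈ 1.247; B ≈ 1.332; C ≈ 1.612.
Targets: 4:3 ≈ 1.333; golden ratio ≈ 1.618; 5:4 ≈ 1.250.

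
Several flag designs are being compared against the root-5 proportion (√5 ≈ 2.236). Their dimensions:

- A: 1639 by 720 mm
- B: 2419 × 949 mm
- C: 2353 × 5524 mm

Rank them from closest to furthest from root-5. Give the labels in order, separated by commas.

A, C, B

Ratios: A = 1639 / 720 ≈ 2.276; B = 2419 / 949 ≈ 2.549; C = 5524 / 2353 ≈ 2.348.
|Δ from 2.236|: A 0.040; B 0.313; C 0.112.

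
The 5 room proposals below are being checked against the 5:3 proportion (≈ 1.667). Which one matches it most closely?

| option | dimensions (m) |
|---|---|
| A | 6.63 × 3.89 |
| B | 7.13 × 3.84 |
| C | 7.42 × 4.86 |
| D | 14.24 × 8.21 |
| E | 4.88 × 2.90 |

Target 5:3 ≈ 1.667.
A: 1.704 (Δ0.037)  B: 1.857 (Δ0.190)  C: 1.527 (Δ0.140)  D: 1.734 (Δ0.067)  E: 1.683 (Δ0.016)

E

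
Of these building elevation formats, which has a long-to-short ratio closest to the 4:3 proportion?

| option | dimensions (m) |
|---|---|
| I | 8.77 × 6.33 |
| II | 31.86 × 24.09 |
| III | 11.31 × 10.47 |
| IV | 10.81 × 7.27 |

Ratios (long/short): I ≈ 1.385; II ≈ 1.323; III ≈ 1.080; IV ≈ 1.487.
4:3 ≈ 1.333; option II is nearest (Δ 0.010).

II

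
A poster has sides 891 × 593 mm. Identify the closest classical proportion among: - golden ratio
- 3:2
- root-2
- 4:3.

3:2

891/593 ≈ 1.503. Nearest candidates are 3:2 (1.500, off by 0.003) and root-2 (1.414, off by 0.089).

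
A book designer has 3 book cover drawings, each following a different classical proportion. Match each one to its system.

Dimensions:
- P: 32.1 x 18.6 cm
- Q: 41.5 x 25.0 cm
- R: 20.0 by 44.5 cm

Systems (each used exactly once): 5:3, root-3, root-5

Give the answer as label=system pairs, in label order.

P=root-3, Q=5:3, R=root-5

P = 32.1/18.6 ≈ 1.726 → root-3 (1.732)
Q = 41.5/25.0 ≈ 1.660 → 5:3 (1.667)
R = 44.5/20.0 ≈ 2.225 → root-5 (2.236)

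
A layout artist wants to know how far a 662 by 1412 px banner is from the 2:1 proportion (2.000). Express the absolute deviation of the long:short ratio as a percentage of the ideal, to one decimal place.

Ratio = 1412 / 662 ≈ 2.1329.
Ideal 2:1 = 2.0000. |2.1329 − 2.0000| / 2.0000 ≈ 6.64% → 6.6%.

6.6%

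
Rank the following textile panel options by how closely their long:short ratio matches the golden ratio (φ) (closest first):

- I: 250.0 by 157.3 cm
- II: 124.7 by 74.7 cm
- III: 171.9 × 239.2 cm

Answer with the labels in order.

Ratios: I = 250.0 / 157.3 ≈ 1.589; II = 124.7 / 74.7 ≈ 1.669; III = 239.2 / 171.9 ≈ 1.392.
|Δ from 1.618|: I 0.029; II 0.051; III 0.226.

I, II, III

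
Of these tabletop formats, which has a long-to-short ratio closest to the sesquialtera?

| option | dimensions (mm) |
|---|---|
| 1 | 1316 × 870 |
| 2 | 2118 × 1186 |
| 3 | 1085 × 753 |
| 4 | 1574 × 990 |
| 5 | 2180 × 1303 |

1

Ratios (long/short): 1 ≈ 1.513; 2 ≈ 1.786; 3 ≈ 1.441; 4 ≈ 1.590; 5 ≈ 1.673.
3:2 ≈ 1.500; option 1 is nearest (Δ 0.013).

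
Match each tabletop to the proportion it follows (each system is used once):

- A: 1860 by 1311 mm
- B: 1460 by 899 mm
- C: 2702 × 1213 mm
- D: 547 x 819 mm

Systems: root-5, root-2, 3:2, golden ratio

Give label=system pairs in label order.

A=root-2, B=golden ratio, C=root-5, D=3:2

Ratios: A ≈ 1.419; B ≈ 1.624; C ≈ 2.228; D ≈ 1.497.
Targets: root-5 ≈ 2.236; root-2 ≈ 1.414; 3:2 ≈ 1.500; golden ratio ≈ 1.618.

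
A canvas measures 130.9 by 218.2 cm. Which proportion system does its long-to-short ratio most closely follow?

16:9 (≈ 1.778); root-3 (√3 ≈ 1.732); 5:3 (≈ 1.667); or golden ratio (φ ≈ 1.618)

5:3

Ratio = 218.2 / 130.9 ≈ 1.667.
Distances: 16:9 1.778 (Δ 0.111); root-3 1.732 (Δ 0.065); 5:3 1.667 (Δ 0.000); golden ratio 1.618 (Δ 0.049).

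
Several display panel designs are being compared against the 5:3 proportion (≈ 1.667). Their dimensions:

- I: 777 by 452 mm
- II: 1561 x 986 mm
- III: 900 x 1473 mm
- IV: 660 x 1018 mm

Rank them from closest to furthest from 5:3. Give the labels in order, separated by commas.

I: 777/452 ≈ 1.719 → |1.719 − 1.667| = 0.052
II: 1561/986 ≈ 1.583 → |1.583 − 1.667| = 0.084
III: 1473/900 ≈ 1.637 → |1.637 − 1.667| = 0.030
IV: 1018/660 ≈ 1.542 → |1.542 − 1.667| = 0.125

III, I, II, IV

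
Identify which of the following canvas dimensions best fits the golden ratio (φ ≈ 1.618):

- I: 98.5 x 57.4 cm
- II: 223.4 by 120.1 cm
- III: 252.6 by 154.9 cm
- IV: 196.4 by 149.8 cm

Target golden ratio ≈ 1.618.
I: 1.716 (Δ0.098)  II: 1.860 (Δ0.242)  III: 1.631 (Δ0.013)  IV: 1.311 (Δ0.307)

III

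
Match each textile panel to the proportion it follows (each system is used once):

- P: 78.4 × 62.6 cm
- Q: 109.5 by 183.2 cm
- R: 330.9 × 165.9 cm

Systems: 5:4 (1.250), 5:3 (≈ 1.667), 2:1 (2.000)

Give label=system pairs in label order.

P = 78.4/62.6 ≈ 1.252 → 5:4 (1.250)
Q = 183.2/109.5 ≈ 1.673 → 5:3 (1.667)
R = 330.9/165.9 ≈ 1.995 → 2:1 (2.000)

P=5:4, Q=5:3, R=2:1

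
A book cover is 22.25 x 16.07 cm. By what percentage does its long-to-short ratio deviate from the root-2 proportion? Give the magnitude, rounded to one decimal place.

2.1%

Ratio = 22.25 / 16.07 ≈ 1.3846.
Ideal root-2 ≈ 1.4142. |1.3846 − 1.4142| / 1.4142 ≈ 2.09% → 2.1%.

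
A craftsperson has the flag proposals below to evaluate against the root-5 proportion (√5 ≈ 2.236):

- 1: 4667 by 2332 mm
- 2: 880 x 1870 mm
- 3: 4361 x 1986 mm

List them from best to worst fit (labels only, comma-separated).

Ratios: 1 = 4667 / 2332 ≈ 2.001; 2 = 1870 / 880 ≈ 2.125; 3 = 4361 / 1986 ≈ 2.196.
|Δ from 2.236|: 1 0.235; 2 0.111; 3 0.040.

3, 2, 1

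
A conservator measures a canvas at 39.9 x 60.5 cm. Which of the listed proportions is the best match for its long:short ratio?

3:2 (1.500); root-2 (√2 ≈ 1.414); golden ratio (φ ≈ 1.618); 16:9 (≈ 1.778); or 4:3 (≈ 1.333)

60.5/39.9 ≈ 1.516. Nearest candidates are 3:2 (1.500, off by 0.016) and golden ratio (1.618, off by 0.102).

3:2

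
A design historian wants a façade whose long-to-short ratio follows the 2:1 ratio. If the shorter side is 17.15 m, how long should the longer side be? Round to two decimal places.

34.30 m

2:1 = 2.00000.
Longer side = 17.15 × 2.00000 ≈ 34.3000 → 34.30 m.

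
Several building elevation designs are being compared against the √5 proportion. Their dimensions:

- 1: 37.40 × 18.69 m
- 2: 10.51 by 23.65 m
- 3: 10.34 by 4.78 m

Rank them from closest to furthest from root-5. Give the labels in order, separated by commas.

1: 37.40/18.69 ≈ 2.001 → |2.001 − 2.236| = 0.235
2: 23.65/10.51 ≈ 2.250 → |2.250 − 2.236| = 0.014
3: 10.34/4.78 ≈ 2.163 → |2.163 − 2.236| = 0.073

2, 3, 1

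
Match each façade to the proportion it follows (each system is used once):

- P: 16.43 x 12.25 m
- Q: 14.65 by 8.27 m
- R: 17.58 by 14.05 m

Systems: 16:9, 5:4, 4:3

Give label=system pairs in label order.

P=4:3, Q=16:9, R=5:4

P = 16.43/12.25 ≈ 1.341 → 4:3 (1.333)
Q = 14.65/8.27 ≈ 1.771 → 16:9 (1.778)
R = 17.58/14.05 ≈ 1.251 → 5:4 (1.250)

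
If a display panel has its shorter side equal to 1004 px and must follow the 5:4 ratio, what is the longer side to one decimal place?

1255.0 px

5:4 = 1.25000.
Longer side = 1004 × 1.25000 ≈ 1255.000 → 1255.0 px.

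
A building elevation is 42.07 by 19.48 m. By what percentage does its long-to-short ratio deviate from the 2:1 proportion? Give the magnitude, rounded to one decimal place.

8.0%

Ratio = 42.07 / 19.48 ≈ 2.1597.
Ideal 2:1 = 2.0000. |2.1597 − 2.0000| / 2.0000 ≈ 7.98% → 8.0%.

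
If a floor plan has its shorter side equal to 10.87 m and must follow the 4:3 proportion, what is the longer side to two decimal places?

4:3 ≈ 1.33333.
Longer side = 10.87 × 1.33333 ≈ 14.4933 → 14.49 m.

14.49 m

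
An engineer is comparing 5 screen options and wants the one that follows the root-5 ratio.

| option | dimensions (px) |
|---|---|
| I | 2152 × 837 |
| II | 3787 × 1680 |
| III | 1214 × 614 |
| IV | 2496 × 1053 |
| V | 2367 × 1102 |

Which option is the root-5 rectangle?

II

Ratios (long/short): I ≈ 2.571; II ≈ 2.254; III ≈ 1.977; IV ≈ 2.370; V ≈ 2.148.
root-5 ≈ 2.236; option II is nearest (Δ 0.018).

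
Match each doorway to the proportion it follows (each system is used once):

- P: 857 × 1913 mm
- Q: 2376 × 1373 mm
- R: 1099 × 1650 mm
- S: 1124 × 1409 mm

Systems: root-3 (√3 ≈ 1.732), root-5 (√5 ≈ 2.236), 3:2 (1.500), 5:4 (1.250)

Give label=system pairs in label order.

P=root-5, Q=root-3, R=3:2, S=5:4

Ratios: P ≈ 2.232; Q ≈ 1.731; R ≈ 1.501; S ≈ 1.254.
Targets: root-3 ≈ 1.732; root-5 ≈ 2.236; 3:2 ≈ 1.500; 5:4 ≈ 1.250.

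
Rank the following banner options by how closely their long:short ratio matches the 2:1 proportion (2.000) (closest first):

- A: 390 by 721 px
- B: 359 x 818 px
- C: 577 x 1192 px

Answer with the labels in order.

C, A, B

Ratios: A = 721 / 390 ≈ 1.849; B = 818 / 359 ≈ 2.279; C = 1192 / 577 ≈ 2.066.
|Δ from 2.000|: A 0.151; B 0.279; C 0.066.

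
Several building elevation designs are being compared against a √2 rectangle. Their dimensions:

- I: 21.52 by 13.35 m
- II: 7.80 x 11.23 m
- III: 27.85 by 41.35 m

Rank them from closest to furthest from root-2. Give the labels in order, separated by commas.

II, III, I

I: 21.52/13.35 ≈ 1.612 → |1.612 − 1.414| = 0.198
II: 11.23/7.80 ≈ 1.440 → |1.440 − 1.414| = 0.026
III: 41.35/27.85 ≈ 1.485 → |1.485 − 1.414| = 0.071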